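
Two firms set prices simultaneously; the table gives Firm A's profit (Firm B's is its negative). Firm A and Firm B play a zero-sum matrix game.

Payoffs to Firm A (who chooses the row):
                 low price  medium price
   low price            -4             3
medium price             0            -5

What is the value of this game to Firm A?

-5/3

Row minima are -4 and -5, so Firm A's maximin is -4; column maxima are 0 and 3, so Firm B's minimax is 0. These differ, so the equilibrium is in mixed strategies.
Let Firm A play low price with probability p. Firm B is indifferent when −4p = 3p − 5(1−p), giving p = 5/12.
Let Firm B play low price with probability q. Firm A is indifferent when −4q + 3(1−q) = −5(1−q), giving q = 2/3.
The value is -4·(2/3) + (3)·(1/3) = -5/3.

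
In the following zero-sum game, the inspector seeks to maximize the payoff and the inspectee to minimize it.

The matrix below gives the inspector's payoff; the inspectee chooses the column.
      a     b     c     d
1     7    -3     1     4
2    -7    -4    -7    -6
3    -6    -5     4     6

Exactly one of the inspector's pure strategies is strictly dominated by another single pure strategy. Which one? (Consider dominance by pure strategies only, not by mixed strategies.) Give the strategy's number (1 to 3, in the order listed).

2

Compare 2 with 1: 7 > -7, -3 > -4, 1 > -7, 4 > -6.
So 1 strictly dominates 2 for the inspector; 2 is strictly dominated.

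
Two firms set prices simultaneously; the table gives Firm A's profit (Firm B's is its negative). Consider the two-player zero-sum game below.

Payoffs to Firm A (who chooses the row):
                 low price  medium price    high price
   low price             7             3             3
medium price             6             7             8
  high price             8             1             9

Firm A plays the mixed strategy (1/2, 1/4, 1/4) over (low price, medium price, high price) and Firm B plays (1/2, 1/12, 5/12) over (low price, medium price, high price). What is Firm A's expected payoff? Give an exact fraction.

Against (1/2, 1/12, 5/12), each row's expected payoff is low price: 5; medium price: 83/12; high price: 47/6.
Taking the (1/2, 1/4, 1/4)-weighted average: (1/2)·(5) + (1/4)·(83/12) + (1/4)·(47/6) = 99/16.

99/16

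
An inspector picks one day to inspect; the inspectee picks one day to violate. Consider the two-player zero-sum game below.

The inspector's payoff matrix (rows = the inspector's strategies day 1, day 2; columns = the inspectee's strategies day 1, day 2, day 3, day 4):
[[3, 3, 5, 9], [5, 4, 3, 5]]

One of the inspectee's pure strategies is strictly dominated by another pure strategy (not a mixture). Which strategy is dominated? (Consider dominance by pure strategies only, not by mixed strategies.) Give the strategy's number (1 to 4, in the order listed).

The inspectee prefers columns that give the inspector less. Compare day 4 with day 2: 3 < 9, 4 < 5.
So day 2 strictly dominates day 4 for the inspectee; day 4 is strictly dominated.

4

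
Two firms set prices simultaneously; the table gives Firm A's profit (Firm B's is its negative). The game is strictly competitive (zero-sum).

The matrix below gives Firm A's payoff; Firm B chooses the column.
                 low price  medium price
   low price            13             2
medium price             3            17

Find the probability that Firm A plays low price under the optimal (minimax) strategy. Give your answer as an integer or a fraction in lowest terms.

Row minima are 2 and 3, so Firm A's maximin is 3; column maxima are 13 and 17, so Firm B's minimax is 13. These differ, so the equilibrium is in mixed strategies.
Let Firm A play low price with probability p. Firm B is indifferent when 13p + 3(1−p) = 2p + 17(1−p), giving p = 14/25.

14/25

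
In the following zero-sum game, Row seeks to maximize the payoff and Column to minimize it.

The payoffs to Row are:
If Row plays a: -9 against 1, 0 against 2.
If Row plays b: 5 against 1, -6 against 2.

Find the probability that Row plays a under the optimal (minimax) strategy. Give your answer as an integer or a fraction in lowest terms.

Row minima are -9 and -6, so Row's maximin is -6; column maxima are 5 and 0, so Column's minimax is 0. These differ, so the equilibrium is in mixed strategies.
Let Row play a with probability p. Column is indifferent when −9p + 5(1−p) = −6(1−p), giving p = 11/20.

11/20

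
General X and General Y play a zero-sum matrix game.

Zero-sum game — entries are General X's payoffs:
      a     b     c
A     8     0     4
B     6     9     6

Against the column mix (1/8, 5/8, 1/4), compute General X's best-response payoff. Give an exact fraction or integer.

A: (8)·(1/8) + (0)·(5/8) + (4)·(1/4) = 2.
B: (6)·(1/8) + (9)·(5/8) + (6)·(1/4) = 63/8.
The best pure response is B with expected payoff 63/8.

63/8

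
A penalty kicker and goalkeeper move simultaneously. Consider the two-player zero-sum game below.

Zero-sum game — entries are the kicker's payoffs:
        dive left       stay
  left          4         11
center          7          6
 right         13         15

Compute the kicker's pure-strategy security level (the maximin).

13

The worst-case payoff for each row is left: 4, center: 6, right: 13.
The best of these is 13.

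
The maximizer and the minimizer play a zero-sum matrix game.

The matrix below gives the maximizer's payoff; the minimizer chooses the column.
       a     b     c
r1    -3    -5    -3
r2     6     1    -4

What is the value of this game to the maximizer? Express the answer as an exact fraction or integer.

-23/7

Column a is strictly dominated by b for the minimizer (it gives the maximizer more in every row).
The remaining 2×2 game on (r1, r2) × (b, c) has no saddle point. Let the maximizer play r1 with probability p; indifference gives −5p + (1−p) = −3p − 4(1−p), so p = 5/7.
Similarly the minimizer's optimal q on b is 1/7, and the value is -5·(1/7) + (-3)·(6/7) = -23/7.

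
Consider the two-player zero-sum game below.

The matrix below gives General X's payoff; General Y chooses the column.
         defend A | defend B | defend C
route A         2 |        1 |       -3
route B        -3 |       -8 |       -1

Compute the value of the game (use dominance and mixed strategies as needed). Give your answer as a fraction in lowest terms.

-25/11

Column defend A is strictly dominated by defend B for General Y (it gives General X more in every row).
The remaining 2×2 game on (route A, route B) × (defend B, defend C) has no saddle point. Let General X play route A with probability p; indifference gives p − 8(1−p) = −3p − (1−p), so p = 7/11.
Similarly General Y's optimal q on defend B is 2/11, and the value is 1·(2/11) + (-3)·(9/11) = -25/11.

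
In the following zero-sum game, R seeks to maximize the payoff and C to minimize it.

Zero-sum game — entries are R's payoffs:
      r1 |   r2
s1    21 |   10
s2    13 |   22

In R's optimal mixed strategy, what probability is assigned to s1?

Row minima are 10 and 13, so R's maximin is 13; column maxima are 21 and 22, so C's minimax is 21. These differ, so the equilibrium is in mixed strategies.
Let R play s1 with probability p. C is indifferent when 21p + 13(1−p) = 10p + 22(1−p), giving p = 9/20.

9/20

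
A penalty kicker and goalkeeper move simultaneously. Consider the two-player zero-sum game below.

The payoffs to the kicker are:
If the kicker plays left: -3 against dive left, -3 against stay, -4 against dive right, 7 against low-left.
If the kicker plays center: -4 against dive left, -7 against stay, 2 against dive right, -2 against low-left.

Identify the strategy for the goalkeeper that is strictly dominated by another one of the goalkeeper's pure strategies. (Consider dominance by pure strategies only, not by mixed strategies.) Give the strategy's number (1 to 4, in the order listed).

4

The goalkeeper prefers columns that give the kicker less. Compare low-left with dive left: -3 < 7, -4 < -2.
So dive left strictly dominates low-left for the goalkeeper; low-left is strictly dominated.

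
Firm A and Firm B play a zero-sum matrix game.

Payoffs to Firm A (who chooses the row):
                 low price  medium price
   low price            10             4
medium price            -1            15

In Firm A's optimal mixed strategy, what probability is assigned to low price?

8/11

Row minima are 4 and -1, so Firm A's maximin is 4; column maxima are 10 and 15, so Firm B's minimax is 10. These differ, so the equilibrium is in mixed strategies.
Let Firm A play low price with probability p. Firm B is indifferent when 10p − (1−p) = 4p + 15(1−p), giving p = 8/11.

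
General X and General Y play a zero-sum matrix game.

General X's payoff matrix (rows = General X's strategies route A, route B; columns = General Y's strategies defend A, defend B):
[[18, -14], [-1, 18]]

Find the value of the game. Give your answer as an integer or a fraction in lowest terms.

Row minima are -14 and -1, so General X's maximin is -1; column maxima are 18 and 18, so General Y's minimax is 18. These differ, so the equilibrium is in mixed strategies.
Let General X play route A with probability p. General Y is indifferent when 18p − (1−p) = −14p + 18(1−p), giving p = 19/51.
Let General Y play defend A with probability q. General X is indifferent when 18q − 14(1−q) = −q + 18(1−q), giving q = 32/51.
The value is 18·(32/51) + (-14)·(19/51) = 310/51.

310/51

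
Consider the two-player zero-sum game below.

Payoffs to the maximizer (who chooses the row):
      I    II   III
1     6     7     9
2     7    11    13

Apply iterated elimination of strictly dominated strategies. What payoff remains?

7

Column III is strictly dominated by I for the minimizer (6<9, 7<13); eliminate III.
Column II is strictly dominated by I for the minimizer (6<7, 7<11); eliminate II.
Row 1 is strictly dominated by row 2 (7>6); eliminate 1.
Only (2, I) remains, with payoff 7.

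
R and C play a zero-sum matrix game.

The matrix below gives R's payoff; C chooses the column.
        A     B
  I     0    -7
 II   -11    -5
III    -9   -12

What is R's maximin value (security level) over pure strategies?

-7

The worst-case payoff for each row is I: -7, II: -11, III: -12.
The best of these is -7.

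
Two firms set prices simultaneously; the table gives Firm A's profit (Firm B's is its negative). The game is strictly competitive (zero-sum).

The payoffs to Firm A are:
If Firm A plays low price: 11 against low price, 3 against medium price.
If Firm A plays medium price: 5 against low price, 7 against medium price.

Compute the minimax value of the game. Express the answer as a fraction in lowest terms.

31/5

Row minima are 3 and 5, so Firm A's maximin is 5; column maxima are 11 and 7, so Firm B's minimax is 7. These differ, so the equilibrium is in mixed strategies.
Let Firm A play low price with probability p. Firm B is indifferent when 11p + 5(1−p) = 3p + 7(1−p), giving p = 1/5.
Let Firm B play low price with probability q. Firm A is indifferent when 11q + 3(1−q) = 5q + 7(1−q), giving q = 2/5.
The value is 11·(2/5) + (3)·(3/5) = 31/5.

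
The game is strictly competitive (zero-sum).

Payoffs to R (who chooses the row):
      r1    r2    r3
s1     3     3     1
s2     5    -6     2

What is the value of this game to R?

Column r1 is strictly dominated by r3 for C (it gives R more in every row).
The remaining 2×2 game on (s1, s2) × (r2, r3) has no saddle point. Let R play s1 with probability p; indifference gives 3p − 6(1−p) = p + 2(1−p), so p = 4/5.
Similarly C's optimal q on r2 is 1/10, and the value is 3·(1/10) + (1)·(9/10) = 6/5.

6/5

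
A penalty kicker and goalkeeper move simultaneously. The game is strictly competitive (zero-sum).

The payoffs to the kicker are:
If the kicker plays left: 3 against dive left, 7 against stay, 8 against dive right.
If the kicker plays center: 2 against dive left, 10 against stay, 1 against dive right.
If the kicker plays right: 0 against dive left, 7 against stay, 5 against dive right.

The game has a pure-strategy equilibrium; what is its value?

Row minima: 3, 1, 0 → the kicker's maximin is 3.
Column maxima: 3, 10, 8 → the goalkeeper's minimax is 3.
They coincide at (left, dive left), so the value is 3.

3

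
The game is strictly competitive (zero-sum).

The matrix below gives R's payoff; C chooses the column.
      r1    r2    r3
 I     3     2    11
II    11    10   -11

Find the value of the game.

Column r1 is strictly dominated by r2 for C (it gives R more in every row).
The remaining 2×2 game on (I, II) × (r2, r3) has no saddle point. Let R play I with probability p; indifference gives 2p + 10(1−p) = 11p − 11(1−p), so p = 7/10.
Similarly C's optimal q on r2 is 11/15, and the value is 2·(11/15) + (11)·(4/15) = 22/5.

22/5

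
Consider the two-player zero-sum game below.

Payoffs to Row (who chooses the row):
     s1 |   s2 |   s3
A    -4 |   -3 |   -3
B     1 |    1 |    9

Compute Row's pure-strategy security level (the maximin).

1

The worst-case payoff for each row is A: -4, B: 1.
The best of these is 1.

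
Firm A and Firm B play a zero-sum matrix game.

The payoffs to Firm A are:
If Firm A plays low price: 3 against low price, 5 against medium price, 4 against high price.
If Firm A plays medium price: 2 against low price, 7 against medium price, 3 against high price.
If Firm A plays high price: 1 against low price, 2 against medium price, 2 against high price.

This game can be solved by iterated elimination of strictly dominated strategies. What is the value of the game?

3

Column medium price is strictly dominated by low price for Firm B (3<5, 2<7, 1<2); eliminate medium price.
Row high price is strictly dominated by row low price (3>1, 4>2); eliminate high price.
Row medium price is strictly dominated by row low price (3>2, 4>3); eliminate medium price.
Column high price is strictly dominated by low price for Firm B (3<4); eliminate high price.
Only (low price, low price) remains, with payoff 3.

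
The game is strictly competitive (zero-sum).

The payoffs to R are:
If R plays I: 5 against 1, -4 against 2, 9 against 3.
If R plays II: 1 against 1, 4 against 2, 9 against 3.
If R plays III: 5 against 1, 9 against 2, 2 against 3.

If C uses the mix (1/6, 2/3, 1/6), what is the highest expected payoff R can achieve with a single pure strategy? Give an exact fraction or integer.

I: (5)·(1/6) + (-4)·(2/3) + (9)·(1/6) = -1/3.
II: (1)·(1/6) + (4)·(2/3) + (9)·(1/6) = 13/3.
III: (5)·(1/6) + (9)·(2/3) + (2)·(1/6) = 43/6.
The best pure response is III with expected payoff 43/6.

43/6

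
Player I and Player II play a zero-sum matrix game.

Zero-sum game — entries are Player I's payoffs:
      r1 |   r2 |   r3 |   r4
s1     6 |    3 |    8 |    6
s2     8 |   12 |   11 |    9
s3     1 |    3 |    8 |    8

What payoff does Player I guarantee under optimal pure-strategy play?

8

Row minima: 3, 8, 1 → Player I's maximin is 8.
Column maxima: 8, 12, 11, 9 → Player II's minimax is 8.
They coincide at (s2, r1), so the value is 8.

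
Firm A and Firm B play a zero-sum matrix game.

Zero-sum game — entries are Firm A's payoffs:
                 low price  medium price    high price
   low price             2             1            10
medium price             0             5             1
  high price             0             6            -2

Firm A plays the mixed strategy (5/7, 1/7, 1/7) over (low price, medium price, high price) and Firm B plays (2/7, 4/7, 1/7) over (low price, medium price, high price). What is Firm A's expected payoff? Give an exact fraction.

Against (2/7, 4/7, 1/7), each row's expected payoff is low price: 18/7; medium price: 3; high price: 22/7.
Taking the (5/7, 1/7, 1/7)-weighted average: (5/7)·(18/7) + (1/7)·(3) + (1/7)·(22/7) = 19/7.

19/7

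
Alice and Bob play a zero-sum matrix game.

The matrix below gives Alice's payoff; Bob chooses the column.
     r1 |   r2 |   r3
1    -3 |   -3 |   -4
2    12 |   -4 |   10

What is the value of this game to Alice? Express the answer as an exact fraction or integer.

-46/15

Column r1 is strictly dominated by r3 for Bob (it gives Alice more in every row).
The remaining 2×2 game on (1, 2) × (r2, r3) has no saddle point. Let Alice play 1 with probability p; indifference gives −3p − 4(1−p) = −4p + 10(1−p), so p = 14/15.
Similarly Bob's optimal q on r2 is 14/15, and the value is -3·(14/15) + (-4)·(1/15) = -46/15.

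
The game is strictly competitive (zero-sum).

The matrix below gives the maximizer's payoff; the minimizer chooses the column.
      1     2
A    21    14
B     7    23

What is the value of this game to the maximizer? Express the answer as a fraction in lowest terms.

Row minima are 14 and 7, so the maximizer's maximin is 14; column maxima are 21 and 23, so the minimizer's minimax is 21. These differ, so the equilibrium is in mixed strategies.
Let the maximizer play A with probability p. The minimizer is indifferent when 21p + 7(1−p) = 14p + 23(1−p), giving p = 16/23.
Let the minimizer play 1 with probability q. The maximizer is indifferent when 21q + 14(1−q) = 7q + 23(1−q), giving q = 9/23.
The value is 21·(9/23) + (14)·(14/23) = 385/23.

385/23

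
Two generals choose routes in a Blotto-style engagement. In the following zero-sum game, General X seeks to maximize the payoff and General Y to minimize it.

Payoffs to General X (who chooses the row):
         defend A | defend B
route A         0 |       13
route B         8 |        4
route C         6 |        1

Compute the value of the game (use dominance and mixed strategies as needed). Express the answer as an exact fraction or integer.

Row route C is strictly dominated by row route B, so General X never plays it.
The remaining 2×2 game on (route A, route B) × (defend A, defend B) has no saddle point. Let General X play route A with probability p; indifference gives 8(1−p) = 13p + 4(1−p), so p = 4/17.
Similarly General Y's optimal q on defend A is 9/17, and the value is 0·(9/17) + (13)·(8/17) = 104/17.

104/17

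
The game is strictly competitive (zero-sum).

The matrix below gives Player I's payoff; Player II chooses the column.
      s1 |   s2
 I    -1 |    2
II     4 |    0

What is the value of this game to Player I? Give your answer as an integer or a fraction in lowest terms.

Row minima are -1 and 0, so Player I's maximin is 0; column maxima are 4 and 2, so Player II's minimax is 2. These differ, so the equilibrium is in mixed strategies.
Let Player I play I with probability p. Player II is indifferent when −p + 4(1−p) = 2p, giving p = 4/7.
Let Player II play s1 with probability q. Player I is indifferent when −q + 2(1−q) = 4q, giving q = 2/7.
The value is -1·(2/7) + (2)·(5/7) = 8/7.

8/7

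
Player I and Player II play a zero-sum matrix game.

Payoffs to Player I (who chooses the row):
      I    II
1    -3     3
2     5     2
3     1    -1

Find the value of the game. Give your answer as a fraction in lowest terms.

Row 3 is strictly dominated by row 2, so Player I never plays it.
The remaining 2×2 game on (1, 2) × (I, II) has no saddle point. Let Player I play 1 with probability p; indifference gives −3p + 5(1−p) = 3p + 2(1−p), so p = 1/3.
Similarly Player II's optimal q on I is 1/9, and the value is -3·(1/9) + (3)·(8/9) = 7/3.

7/3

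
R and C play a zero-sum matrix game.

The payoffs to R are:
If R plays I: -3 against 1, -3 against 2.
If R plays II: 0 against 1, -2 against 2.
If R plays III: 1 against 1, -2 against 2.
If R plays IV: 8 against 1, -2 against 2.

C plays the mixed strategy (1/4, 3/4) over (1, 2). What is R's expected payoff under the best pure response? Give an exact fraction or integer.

1/2

I: (-3)·(1/4) + (-3)·(3/4) = -3.
II: (0)·(1/4) + (-2)·(3/4) = -3/2.
III: (1)·(1/4) + (-2)·(3/4) = -5/4.
IV: (8)·(1/4) + (-2)·(3/4) = 1/2.
The best pure response is IV with expected payoff 1/2.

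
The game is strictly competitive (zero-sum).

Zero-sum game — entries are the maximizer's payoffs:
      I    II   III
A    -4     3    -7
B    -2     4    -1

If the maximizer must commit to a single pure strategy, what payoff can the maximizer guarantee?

-2

The worst-case payoff for each row is A: -7, B: -2.
The best of these is -2.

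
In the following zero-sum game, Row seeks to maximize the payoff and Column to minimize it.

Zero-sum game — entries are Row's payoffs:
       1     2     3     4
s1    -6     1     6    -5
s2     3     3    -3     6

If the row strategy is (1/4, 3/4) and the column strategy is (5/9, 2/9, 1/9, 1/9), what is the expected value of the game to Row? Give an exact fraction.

5/4

Against (5/9, 2/9, 1/9, 1/9), each row's expected payoff is s1: -3; s2: 8/3.
Taking the (1/4, 3/4)-weighted average: (1/4)·(-3) + (3/4)·(8/3) = 5/4.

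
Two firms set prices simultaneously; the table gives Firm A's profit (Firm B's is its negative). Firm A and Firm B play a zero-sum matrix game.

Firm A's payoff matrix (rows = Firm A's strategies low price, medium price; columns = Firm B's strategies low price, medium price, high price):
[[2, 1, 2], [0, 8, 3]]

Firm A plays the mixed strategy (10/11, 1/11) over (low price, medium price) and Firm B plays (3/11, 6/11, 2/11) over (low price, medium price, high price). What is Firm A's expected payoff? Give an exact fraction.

214/121

Against (3/11, 6/11, 2/11), each row's expected payoff is low price: 16/11; medium price: 54/11.
Taking the (10/11, 1/11)-weighted average: (10/11)·(16/11) + (1/11)·(54/11) = 214/121.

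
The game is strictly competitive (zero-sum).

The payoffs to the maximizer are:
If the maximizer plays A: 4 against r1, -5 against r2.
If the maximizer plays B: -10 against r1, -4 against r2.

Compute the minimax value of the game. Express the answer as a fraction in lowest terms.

Row minima are -5 and -10, so the maximizer's maximin is -5; column maxima are 4 and -4, so the minimizer's minimax is -4. These differ, so the equilibrium is in mixed strategies.
Let the maximizer play A with probability p. The minimizer is indifferent when 4p − 10(1−p) = −5p − 4(1−p), giving p = 2/5.
Let the minimizer play r1 with probability q. The maximizer is indifferent when 4q − 5(1−q) = −10q − 4(1−q), giving q = 1/15.
The value is 4·(1/15) + (-5)·(14/15) = -22/5.

-22/5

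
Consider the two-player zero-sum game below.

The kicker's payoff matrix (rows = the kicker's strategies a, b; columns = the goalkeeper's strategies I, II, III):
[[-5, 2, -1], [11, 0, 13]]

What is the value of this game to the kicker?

Column III is strictly dominated by I for the goalkeeper (it gives the kicker more in every row).
The remaining 2×2 game on (a, b) × (I, II) has no saddle point. Let the kicker play a with probability p; indifference gives −5p + 11(1−p) = 2p, so p = 11/18.
Similarly the goalkeeper's optimal q on I is 1/9, and the value is -5·(1/9) + (2)·(8/9) = 11/9.

11/9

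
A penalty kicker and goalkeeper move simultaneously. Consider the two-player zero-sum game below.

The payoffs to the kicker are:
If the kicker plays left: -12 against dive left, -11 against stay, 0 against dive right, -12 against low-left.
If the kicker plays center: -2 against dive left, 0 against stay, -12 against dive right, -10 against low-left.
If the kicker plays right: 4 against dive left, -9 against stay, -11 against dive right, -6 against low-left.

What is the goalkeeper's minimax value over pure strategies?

-6

The worst case (largest entry) in each column is dive left: 4, stay: 0, dive right: 0, low-left: -6.
The best (smallest) of these is -6.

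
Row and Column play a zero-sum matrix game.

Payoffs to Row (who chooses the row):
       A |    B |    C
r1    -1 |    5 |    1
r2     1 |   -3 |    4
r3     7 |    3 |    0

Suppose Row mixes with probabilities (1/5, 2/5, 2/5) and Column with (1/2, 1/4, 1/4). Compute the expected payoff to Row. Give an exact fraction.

Against (1/2, 1/4, 1/4), each row's expected payoff is r1: 1; r2: 3/4; r3: 17/4.
Taking the (1/5, 2/5, 2/5)-weighted average: (1/5)·(1) + (2/5)·(3/4) + (2/5)·(17/4) = 11/5.

11/5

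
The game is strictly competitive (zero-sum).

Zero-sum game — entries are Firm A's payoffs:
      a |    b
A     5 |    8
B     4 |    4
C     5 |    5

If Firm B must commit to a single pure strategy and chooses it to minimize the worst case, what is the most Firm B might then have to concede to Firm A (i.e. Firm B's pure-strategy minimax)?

5

The worst case (largest entry) in each column is a: 5, b: 8.
The best (smallest) of these is 5.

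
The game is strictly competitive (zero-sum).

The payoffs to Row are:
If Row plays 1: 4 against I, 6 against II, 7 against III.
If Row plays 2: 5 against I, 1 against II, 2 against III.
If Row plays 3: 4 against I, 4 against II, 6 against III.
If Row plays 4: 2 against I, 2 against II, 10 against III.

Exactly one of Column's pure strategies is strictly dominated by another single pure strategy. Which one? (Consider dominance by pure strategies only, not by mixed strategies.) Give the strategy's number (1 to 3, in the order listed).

Column prefers columns that give Row less. Compare III with II: 6 < 7, 1 < 2, 4 < 6, 2 < 10.
So II strictly dominates III for Column; III is strictly dominated.

3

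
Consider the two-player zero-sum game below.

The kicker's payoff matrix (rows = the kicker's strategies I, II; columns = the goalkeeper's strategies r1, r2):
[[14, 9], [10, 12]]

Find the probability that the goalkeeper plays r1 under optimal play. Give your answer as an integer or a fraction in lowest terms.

Row minima are 9 and 10, so the kicker's maximin is 10; column maxima are 14 and 12, so the goalkeeper's minimax is 12. These differ, so the equilibrium is in mixed strategies.
Let the goalkeeper play r1 with probability q. The kicker is indifferent when 14q + 9(1−q) = 10q + 12(1−q), giving q = 3/7.

3/7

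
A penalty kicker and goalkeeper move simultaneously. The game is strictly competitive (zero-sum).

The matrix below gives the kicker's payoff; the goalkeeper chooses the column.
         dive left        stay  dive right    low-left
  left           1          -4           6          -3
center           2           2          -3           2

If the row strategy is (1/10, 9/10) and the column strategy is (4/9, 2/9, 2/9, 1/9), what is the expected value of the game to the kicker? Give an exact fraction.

77/90

Against (4/9, 2/9, 2/9, 1/9), each row's expected payoff is left: 5/9; center: 8/9.
Taking the (1/10, 9/10)-weighted average: (1/10)·(5/9) + (9/10)·(8/9) = 77/90.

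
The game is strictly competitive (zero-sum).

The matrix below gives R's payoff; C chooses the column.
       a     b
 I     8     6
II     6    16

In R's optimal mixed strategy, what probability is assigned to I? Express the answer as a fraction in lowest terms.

5/6

Row minima are 6 and 6, so R's maximin is 6; column maxima are 8 and 16, so C's minimax is 8. These differ, so the equilibrium is in mixed strategies.
Let R play I with probability p. C is indifferent when 8p + 6(1−p) = 6p + 16(1−p), giving p = 5/6.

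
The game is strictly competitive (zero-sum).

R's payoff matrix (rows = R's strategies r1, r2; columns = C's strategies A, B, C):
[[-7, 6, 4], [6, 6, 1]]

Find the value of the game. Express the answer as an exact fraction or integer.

Column B is strictly dominated by C for C (it gives R more in every row).
The remaining 2×2 game on (r1, r2) × (A, C) has no saddle point. Let R play r1 with probability p; indifference gives −7p + 6(1−p) = 4p + (1−p), so p = 5/16.
Similarly C's optimal q on A is 3/16, and the value is -7·(3/16) + (4)·(13/16) = 31/16.

31/16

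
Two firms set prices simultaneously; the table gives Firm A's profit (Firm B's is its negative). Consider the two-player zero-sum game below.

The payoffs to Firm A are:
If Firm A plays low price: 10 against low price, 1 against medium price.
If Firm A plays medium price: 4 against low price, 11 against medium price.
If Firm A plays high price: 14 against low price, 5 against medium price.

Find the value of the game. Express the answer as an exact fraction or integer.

Row low price is strictly dominated by row high price, so Firm A never plays it.
The remaining 2×2 game on (medium price, high price) × (low price, medium price) has no saddle point. Let Firm A play medium price with probability p; indifference gives 4p + 14(1−p) = 11p + 5(1−p), so p = 9/16.
Similarly Firm B's optimal q on low price is 3/8, and the value is 4·(3/8) + (11)·(5/8) = 67/8.

67/8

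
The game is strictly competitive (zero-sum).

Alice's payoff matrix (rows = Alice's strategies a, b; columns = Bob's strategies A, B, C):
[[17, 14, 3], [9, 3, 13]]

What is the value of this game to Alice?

Column A is strictly dominated by B for Bob (it gives Alice more in every row).
The remaining 2×2 game on (a, b) × (B, C) has no saddle point. Let Alice play a with probability p; indifference gives 14p + 3(1−p) = 3p + 13(1−p), so p = 10/21.
Similarly Bob's optimal q on B is 10/21, and the value is 14·(10/21) + (3)·(11/21) = 173/21.

173/21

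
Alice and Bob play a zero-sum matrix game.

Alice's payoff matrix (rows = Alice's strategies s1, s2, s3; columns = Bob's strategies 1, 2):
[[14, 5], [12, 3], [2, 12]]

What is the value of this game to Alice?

Row s2 is strictly dominated by row s1, so Alice never plays it.
The remaining 2×2 game on (s1, s3) × (1, 2) has no saddle point. Let Alice play s1 with probability p; indifference gives 14p + 2(1−p) = 5p + 12(1−p), so p = 10/19.
Similarly Bob's optimal q on 1 is 7/19, and the value is 14·(7/19) + (5)·(12/19) = 158/19.

158/19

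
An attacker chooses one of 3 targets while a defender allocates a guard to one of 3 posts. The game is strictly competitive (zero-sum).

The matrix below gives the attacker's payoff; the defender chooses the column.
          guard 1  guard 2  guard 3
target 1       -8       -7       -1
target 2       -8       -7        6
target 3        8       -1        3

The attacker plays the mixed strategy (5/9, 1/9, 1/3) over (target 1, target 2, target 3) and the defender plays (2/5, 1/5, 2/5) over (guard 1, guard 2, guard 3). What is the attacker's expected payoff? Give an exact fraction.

Against (2/5, 1/5, 2/5), each row's expected payoff is target 1: -5; target 2: -11/5; target 3: 21/5.
Taking the (5/9, 1/9, 1/3)-weighted average: (5/9)·(-5) + (1/9)·(-11/5) + (1/3)·(21/5) = -73/45.

-73/45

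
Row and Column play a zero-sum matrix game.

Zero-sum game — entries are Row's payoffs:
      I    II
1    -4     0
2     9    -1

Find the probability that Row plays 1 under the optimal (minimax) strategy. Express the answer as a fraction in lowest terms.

5/7

Row minima are -4 and -1, so Row's maximin is -1; column maxima are 9 and 0, so Column's minimax is 0. These differ, so the equilibrium is in mixed strategies.
Let Row play 1 with probability p. Column is indifferent when −4p + 9(1−p) = −(1−p), giving p = 5/7.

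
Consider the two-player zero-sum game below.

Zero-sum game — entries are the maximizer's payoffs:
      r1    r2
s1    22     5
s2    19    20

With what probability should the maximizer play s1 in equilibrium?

1/18

Row minima are 5 and 19, so the maximizer's maximin is 19; column maxima are 22 and 20, so the minimizer's minimax is 20. These differ, so the equilibrium is in mixed strategies.
Let the maximizer play s1 with probability p. The minimizer is indifferent when 22p + 19(1−p) = 5p + 20(1−p), giving p = 1/18.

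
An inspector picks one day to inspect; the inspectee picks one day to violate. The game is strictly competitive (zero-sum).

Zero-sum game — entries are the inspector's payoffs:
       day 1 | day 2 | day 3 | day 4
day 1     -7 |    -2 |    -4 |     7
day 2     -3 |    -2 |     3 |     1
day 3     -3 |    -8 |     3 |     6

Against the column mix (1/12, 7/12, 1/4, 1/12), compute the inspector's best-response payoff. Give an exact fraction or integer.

day 1: (-7)·(1/12) + (-2)·(7/12) + (-4)·(1/4) + (7)·(1/12) = -13/6.
day 2: (-3)·(1/12) + (-2)·(7/12) + (3)·(1/4) + (1)·(1/12) = -7/12.
day 3: (-3)·(1/12) + (-8)·(7/12) + (3)·(1/4) + (6)·(1/12) = -11/3.
The best pure response is day 2 with expected payoff -7/12.

-7/12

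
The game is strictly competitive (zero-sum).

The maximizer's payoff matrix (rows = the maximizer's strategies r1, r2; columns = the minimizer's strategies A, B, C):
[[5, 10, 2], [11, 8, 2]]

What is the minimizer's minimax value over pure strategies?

The worst case (largest entry) in each column is A: 11, B: 10, C: 2.
The best (smallest) of these is 2.

2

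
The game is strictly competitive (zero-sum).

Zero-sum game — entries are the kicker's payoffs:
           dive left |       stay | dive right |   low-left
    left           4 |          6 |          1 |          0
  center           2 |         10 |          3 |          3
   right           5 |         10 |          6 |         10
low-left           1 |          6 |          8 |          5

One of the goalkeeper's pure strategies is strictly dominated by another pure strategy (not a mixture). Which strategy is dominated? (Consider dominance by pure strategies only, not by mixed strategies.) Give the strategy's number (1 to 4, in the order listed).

2

The goalkeeper prefers columns that give the kicker less. Compare stay with dive left: 4 < 6, 2 < 10, 5 < 10, 1 < 6.
So dive left strictly dominates stay for the goalkeeper; stay is strictly dominated.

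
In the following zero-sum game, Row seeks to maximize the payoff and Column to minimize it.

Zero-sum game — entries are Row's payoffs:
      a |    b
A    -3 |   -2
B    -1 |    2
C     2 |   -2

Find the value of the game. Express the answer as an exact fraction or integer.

Row A is strictly dominated by row B, so Row never plays it.
The remaining 2×2 game on (B, C) × (a, b) has no saddle point. Let Row play B with probability p; indifference gives −p + 2(1−p) = 2p − 2(1−p), so p = 4/7.
Similarly Column's optimal q on a is 4/7, and the value is -1·(4/7) + (2)·(3/7) = 2/7.

2/7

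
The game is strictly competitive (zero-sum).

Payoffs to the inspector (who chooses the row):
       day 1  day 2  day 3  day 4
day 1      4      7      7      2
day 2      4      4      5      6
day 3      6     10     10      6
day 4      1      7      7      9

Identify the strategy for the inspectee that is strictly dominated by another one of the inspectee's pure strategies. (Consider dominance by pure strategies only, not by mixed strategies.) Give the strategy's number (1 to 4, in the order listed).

3

The inspectee prefers columns that give the inspector less. Compare day 3 with day 1: 4 < 7, 4 < 5, 6 < 10, 1 < 7.
So day 1 strictly dominates day 3 for the inspectee; day 3 is strictly dominated.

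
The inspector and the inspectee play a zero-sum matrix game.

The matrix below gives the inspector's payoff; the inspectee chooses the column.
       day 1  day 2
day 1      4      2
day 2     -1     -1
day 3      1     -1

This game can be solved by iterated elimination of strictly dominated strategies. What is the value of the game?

Row day 3 is strictly dominated by row day 1 (4>1, 2>-1); eliminate day 3.
Row day 2 is strictly dominated by row day 1 (4>-1, 2>-1); eliminate day 2.
Column day 1 is strictly dominated by day 2 for the inspectee (2<4); eliminate day 1.
Only (day 1, day 2) remains, with payoff 2.

2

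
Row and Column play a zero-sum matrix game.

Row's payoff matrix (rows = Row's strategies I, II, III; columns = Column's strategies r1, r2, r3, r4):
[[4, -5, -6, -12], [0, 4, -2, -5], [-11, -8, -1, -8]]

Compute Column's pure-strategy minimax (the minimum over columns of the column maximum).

-5

The worst case (largest entry) in each column is r1: 4, r2: 4, r3: -1, r4: -5.
The best (smallest) of these is -5.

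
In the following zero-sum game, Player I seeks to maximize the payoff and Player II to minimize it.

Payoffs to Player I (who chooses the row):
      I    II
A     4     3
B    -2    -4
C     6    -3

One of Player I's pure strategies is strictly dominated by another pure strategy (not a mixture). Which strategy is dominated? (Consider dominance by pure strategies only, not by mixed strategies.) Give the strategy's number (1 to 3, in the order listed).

2

Compare B with A: 4 > -2, 3 > -4.
So A strictly dominates B for Player I; B is strictly dominated.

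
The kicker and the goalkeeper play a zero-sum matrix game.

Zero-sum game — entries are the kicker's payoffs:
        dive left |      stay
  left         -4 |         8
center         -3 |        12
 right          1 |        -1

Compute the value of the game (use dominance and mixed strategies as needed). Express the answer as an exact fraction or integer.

9/17

Row left is strictly dominated by row center, so the kicker never plays it.
The remaining 2×2 game on (center, right) × (dive left, stay) has no saddle point. Let the kicker play center with probability p; indifference gives −3p + (1−p) = 12p − (1−p), so p = 2/17.
Similarly the goalkeeper's optimal q on dive left is 13/17, and the value is -3·(13/17) + (12)·(4/17) = 9/17.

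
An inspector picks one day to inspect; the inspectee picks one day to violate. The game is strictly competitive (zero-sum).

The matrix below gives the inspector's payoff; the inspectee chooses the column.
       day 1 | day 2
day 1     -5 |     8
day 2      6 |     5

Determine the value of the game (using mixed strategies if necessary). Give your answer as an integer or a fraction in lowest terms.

73/14

Row minima are -5 and 5, so the inspector's maximin is 5; column maxima are 6 and 8, so the inspectee's minimax is 6. These differ, so the equilibrium is in mixed strategies.
Let the inspector play day 1 with probability p. The inspectee is indifferent when −5p + 6(1−p) = 8p + 5(1−p), giving p = 1/14.
Let the inspectee play day 1 with probability q. The inspector is indifferent when −5q + 8(1−q) = 6q + 5(1−q), giving q = 3/14.
The value is -5·(3/14) + (8)·(11/14) = 73/14.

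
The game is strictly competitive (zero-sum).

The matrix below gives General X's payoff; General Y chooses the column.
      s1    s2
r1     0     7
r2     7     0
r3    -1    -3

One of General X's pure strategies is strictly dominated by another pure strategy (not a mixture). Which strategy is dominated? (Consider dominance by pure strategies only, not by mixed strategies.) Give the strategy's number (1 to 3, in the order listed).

Compare r3 with r1: 0 > -1, 7 > -3.
So r1 strictly dominates r3 for General X; r3 is strictly dominated.

3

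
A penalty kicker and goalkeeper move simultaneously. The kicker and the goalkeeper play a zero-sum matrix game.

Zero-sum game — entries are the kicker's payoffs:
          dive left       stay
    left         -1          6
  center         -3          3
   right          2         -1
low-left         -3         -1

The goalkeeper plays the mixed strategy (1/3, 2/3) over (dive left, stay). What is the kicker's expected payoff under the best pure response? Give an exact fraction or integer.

left: (-1)·(1/3) + (6)·(2/3) = 11/3.
center: (-3)·(1/3) + (3)·(2/3) = 1.
right: (2)·(1/3) + (-1)·(2/3) = 0.
low-left: (-3)·(1/3) + (-1)·(2/3) = -5/3.
The best pure response is left with expected payoff 11/3.

11/3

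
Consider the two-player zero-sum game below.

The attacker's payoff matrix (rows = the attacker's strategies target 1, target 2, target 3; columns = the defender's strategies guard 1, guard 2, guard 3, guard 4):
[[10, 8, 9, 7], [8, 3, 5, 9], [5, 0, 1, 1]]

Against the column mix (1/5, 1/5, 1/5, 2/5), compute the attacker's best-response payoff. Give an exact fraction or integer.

target 1: (10)·(1/5) + (8)·(1/5) + (9)·(1/5) + (7)·(2/5) = 41/5.
target 2: (8)·(1/5) + (3)·(1/5) + (5)·(1/5) + (9)·(2/5) = 34/5.
target 3: (5)·(1/5) + (0)·(1/5) + (1)·(1/5) + (1)·(2/5) = 8/5.
The best pure response is target 1 with expected payoff 41/5.

41/5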